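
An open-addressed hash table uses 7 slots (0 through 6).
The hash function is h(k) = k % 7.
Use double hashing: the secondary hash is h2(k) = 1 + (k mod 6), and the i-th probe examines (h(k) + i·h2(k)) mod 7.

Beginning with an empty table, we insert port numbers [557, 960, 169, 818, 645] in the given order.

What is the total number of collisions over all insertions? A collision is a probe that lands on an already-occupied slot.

2

Insert 557: h=4, slot 4 empty → index 4.
Insert 960: h=1, slot 1 empty → index 1.
Insert 169: h=1, h2=2, slot 1 occupied → index 3.
Insert 818: h=6, slot 6 empty → index 6.
Insert 645: h=1, h2=4, slot 1 occupied → index 5.
Table: [∅, 960, ∅, 169, 557, 645, 818]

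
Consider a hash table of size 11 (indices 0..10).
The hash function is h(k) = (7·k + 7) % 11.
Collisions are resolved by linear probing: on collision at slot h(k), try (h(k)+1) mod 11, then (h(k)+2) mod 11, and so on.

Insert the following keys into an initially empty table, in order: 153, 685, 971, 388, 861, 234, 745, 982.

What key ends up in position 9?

861

153 hashes to 0; slot 0 is free => place at 0.
685 hashes to 6; slot 6 is free => place at 6.
971 hashes to 6; 6 taken => place at 7.
388 hashes to 6; 6,7 taken => place at 8.
861 hashes to 6; 6,7,8 taken => place at 9.
234 hashes to 6; 6,7,8,9 taken => place at 10.
745 hashes to 8; 8,9,10,0 taken => place at 1.
982 hashes to 6; 6,7,8,9,10,0,1 taken => place at 2.
Table: [153, 745, 982, ., ., ., 685, 971, 388, 861, 234]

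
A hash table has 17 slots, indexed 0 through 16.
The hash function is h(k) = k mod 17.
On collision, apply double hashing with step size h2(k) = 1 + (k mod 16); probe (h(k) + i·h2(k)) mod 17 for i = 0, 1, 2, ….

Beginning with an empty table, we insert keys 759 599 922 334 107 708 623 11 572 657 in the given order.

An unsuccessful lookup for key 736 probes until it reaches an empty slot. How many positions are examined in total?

759: h=11 → slot 11
599: h=4 → slot 4
922: h=4, h2=11, probe 4,15 → slot 15
334: h=11, h2=15, probe 11,9 → slot 9
107: h=5 → slot 5
708: h=11, h2=5, probe 11,16 → slot 16
623: h=11, h2=16, probe 11,10 → slot 10
11: h=11, h2=12, probe 11,6 → slot 6
572: h=11, h2=13, probe 11,7 → slot 7
657: h=11, h2=2, probe 11,13 → slot 13
Table: [∅, ∅, ∅, ∅, 599, 107, 11, 572, ∅, 334, 623, 759, ∅, 657, ∅, 922, 708]
Lookup 736: h=5, h2=1, probe 5,6,7,8 → slot 8 empty, not found.

4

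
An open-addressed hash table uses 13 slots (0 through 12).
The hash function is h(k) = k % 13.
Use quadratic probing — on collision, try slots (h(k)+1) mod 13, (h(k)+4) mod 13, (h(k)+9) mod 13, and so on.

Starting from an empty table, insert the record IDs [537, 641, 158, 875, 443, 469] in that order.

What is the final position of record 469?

537: h=4 → slot 4
641: h=4, probe 4,5 → slot 5
158: h=2 → slot 2
875: h=4, probe 4,5,8 → slot 8
443: h=1 → slot 1
469: h=1, probe 1,2,5,10 → slot 10
Table: [., 443, 158, ., 537, 641, ., ., 875, ., 469, ., .]

10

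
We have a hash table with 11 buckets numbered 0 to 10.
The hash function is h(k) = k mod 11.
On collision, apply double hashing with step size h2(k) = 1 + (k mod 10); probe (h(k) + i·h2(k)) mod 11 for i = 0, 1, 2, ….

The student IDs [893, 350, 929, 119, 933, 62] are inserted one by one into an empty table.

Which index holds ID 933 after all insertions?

Insert 893: h=2, slot 2 empty → index 2.
Insert 350: h=9, slot 9 empty → index 9.
Insert 929: h=5, slot 5 empty → index 5.
Insert 119: h=9, h2=10, slot 9 occupied → index 8.
Insert 933: h=9, h2=4, slots 9,2 occupied → index 6.
Insert 62: h=7, slot 7 empty → index 7.
Table: [—, —, 893, —, —, 929, 933, 62, 119, 350, —]

6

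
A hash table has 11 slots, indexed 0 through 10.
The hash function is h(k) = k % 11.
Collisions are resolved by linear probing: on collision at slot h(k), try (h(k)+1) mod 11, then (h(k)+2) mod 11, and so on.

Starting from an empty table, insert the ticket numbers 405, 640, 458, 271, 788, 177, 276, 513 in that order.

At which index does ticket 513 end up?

0

405 hashes to 9; slot 9 is free -> place at 9.
640 hashes to 2; slot 2 is free -> place at 2.
458 hashes to 7; slot 7 is free -> place at 7.
271 hashes to 7; 7 taken -> place at 8.
788 hashes to 7; 7,8,9 taken -> place at 10.
177 hashes to 1; slot 1 is free -> place at 1.
276 hashes to 1; 1,2 taken -> place at 3.
513 hashes to 7; 7,8,9,10 taken -> place at 0.
Table: [513, 177, 640, 276, —, —, —, 458, 271, 405, 788]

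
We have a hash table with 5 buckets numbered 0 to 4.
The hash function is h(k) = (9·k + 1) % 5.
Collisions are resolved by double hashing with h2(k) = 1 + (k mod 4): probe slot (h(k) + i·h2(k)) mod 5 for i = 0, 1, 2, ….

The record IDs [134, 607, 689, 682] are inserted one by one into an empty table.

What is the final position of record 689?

Insert 134: h=2, slot 2 empty → index 2.
Insert 607: h=4, slot 4 empty → index 4.
Insert 689: h=2, h2=2, slots 2,4 occupied → index 1.
Insert 682: h=4, h2=3, slots 4,2 occupied → index 0.
Table: [682, 689, 134, _, 607]

1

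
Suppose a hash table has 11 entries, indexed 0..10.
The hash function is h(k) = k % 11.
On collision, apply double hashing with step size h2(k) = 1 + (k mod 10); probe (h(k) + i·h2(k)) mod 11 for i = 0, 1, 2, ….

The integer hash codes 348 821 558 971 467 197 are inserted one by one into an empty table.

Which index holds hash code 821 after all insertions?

Insert 348: h=7, slot 7 empty => index 7.
Insert 821: h=7, h2=2, slot 7 occupied => index 9.
Insert 558: h=8, slot 8 empty => index 8.
Insert 971: h=3, slot 3 empty => index 3.
Insert 467: h=5, slot 5 empty => index 5.
Insert 197: h=10, slot 10 empty => index 10.
Table: [-, -, -, 971, -, 467, -, 348, 558, 821, 197]

9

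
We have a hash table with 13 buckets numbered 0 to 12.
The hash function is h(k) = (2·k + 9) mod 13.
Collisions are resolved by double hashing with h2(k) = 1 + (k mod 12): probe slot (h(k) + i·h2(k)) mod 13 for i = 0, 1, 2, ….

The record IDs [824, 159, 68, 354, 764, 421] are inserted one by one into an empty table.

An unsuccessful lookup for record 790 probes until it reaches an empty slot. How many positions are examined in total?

2

824: h=6 → slot 6
159: h=2 → slot 2
68: h=2, h2=9, probe 2,11 → slot 11
354: h=2, h2=7, probe 2,9 → slot 9
764: h=3 → slot 3
421: h=6, h2=2, probe 6,8 → slot 8
Table: [., ., 159, 764, ., ., 824, ., 421, 354, ., 68, .]
Lookup 790: h=3, h2=11, probe 3,1 → slot 1 empty, not found.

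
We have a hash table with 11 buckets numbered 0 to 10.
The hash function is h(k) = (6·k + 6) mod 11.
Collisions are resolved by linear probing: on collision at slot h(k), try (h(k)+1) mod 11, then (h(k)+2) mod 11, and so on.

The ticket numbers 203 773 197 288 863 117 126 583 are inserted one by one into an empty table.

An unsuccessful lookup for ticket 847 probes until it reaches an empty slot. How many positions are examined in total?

4

Insert 203: h=3, slot 3 empty => index 3.
Insert 773: h=2, slot 2 empty => index 2.
Insert 197: h=0, slot 0 empty => index 0.
Insert 288: h=7, slot 7 empty => index 7.
Insert 863: h=3, slot 3 occupied => index 4.
Insert 117: h=4, slot 4 occupied => index 5.
Insert 126: h=3, slots 3,4,5 occupied => index 6.
Insert 583: h=6, slots 6,7 occupied => index 8.
Table: [197, _, 773, 203, 863, 117, 126, 288, 583, _, _]
Lookup 847: h=6, probe 6,7,8,9 → slot 9 empty, not found.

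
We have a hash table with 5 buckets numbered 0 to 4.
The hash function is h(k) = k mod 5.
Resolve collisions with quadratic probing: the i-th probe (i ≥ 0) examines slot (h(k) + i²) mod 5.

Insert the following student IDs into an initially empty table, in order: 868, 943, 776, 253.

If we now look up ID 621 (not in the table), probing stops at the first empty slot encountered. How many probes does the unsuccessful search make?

Insert 868: h=3, slot 3 empty => index 3.
Insert 943: h=3, slot 3 occupied => index 4.
Insert 776: h=1, slot 1 empty => index 1.
Insert 253: h=3, slots 3,4 occupied => index 2.
Table: [∅, 776, 253, 868, 943]
Lookup 621: h=1, probe 1,2,0 → slot 0 empty, not found.

3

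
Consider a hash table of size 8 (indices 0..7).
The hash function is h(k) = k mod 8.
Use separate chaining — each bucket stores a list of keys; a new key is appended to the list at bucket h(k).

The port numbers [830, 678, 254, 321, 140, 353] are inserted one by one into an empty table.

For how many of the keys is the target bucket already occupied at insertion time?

3

830 → bucket 6
678 → bucket 6 (collision)
254 → bucket 6 (collision)
321 → bucket 1
140 → bucket 4
353 → bucket 1 (collision)
Final buckets:
0: -
1: 321 -> 353
2: -
3: -
4: 140
5: -
6: 830 -> 678 -> 254
7: -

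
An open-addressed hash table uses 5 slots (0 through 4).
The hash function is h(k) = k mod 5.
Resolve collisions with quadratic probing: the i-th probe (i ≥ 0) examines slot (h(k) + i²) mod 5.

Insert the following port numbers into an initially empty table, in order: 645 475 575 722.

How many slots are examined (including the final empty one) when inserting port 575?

3

Insert 645: h=0, slot 0 empty → index 0.
Insert 475: h=0, slot 0 occupied → index 1.
Insert 575: h=0, slots 0,1 occupied → index 4.
Insert 722: h=2, slot 2 empty → index 2.
Table: [645, 475, 722, ., 575]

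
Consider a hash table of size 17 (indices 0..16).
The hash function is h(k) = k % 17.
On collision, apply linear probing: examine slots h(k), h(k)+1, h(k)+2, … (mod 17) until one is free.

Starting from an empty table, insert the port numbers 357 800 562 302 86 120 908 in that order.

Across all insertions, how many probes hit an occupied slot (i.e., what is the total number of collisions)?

6

Insert 357: h=0, slot 0 empty => index 0.
Insert 800: h=1, slot 1 empty => index 1.
Insert 562: h=1, slot 1 occupied => index 2.
Insert 302: h=13, slot 13 empty => index 13.
Insert 86: h=1, slots 1,2 occupied => index 3.
Insert 120: h=1, slots 1,2,3 occupied => index 4.
Insert 908: h=7, slot 7 empty => index 7.
Table: [357, 800, 562, 86, 120, -, -, 908, -, -, -, -, -, 302, -, -, -]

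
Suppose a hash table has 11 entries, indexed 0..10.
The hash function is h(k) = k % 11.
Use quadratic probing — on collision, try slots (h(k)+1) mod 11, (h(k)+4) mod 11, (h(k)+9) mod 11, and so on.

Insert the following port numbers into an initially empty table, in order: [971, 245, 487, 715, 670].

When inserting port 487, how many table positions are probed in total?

3

Insert 971: h=3, slot 3 empty -> index 3.
Insert 245: h=3, slot 3 occupied -> index 4.
Insert 487: h=3, slots 3,4 occupied -> index 7.
Insert 715: h=0, slot 0 empty -> index 0.
Insert 670: h=10, slot 10 empty -> index 10.
Table: [715, _, _, 971, 245, _, _, 487, _, _, 670]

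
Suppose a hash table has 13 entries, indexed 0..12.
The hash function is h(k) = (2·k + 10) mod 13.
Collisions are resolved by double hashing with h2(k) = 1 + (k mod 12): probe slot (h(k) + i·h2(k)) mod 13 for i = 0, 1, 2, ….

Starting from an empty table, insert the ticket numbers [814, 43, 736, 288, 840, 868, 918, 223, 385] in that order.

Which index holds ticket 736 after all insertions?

10

814: h=0 => slot 0
43: h=5 => slot 5
736: h=0, h2=5, probe 0,5,10 => slot 10
288: h=1 => slot 1
840: h=0, h2=1, probe 0,1,2 => slot 2
868: h=4 => slot 4
918: h=0, h2=7, probe 0,7 => slot 7
223: h=1, h2=8, probe 1,9 => slot 9
385: h=0, h2=2, probe 0,2,4,6 => slot 6
Table: [814, 288, 840, ., 868, 43, 385, 918, ., 223, 736, ., .]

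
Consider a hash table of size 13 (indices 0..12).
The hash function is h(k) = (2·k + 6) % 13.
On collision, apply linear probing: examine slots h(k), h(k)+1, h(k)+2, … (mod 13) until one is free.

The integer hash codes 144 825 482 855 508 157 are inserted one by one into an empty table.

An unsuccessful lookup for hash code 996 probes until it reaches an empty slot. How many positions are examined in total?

4

144 hashes to 8; slot 8 is free → place at 8.
825 hashes to 5; slot 5 is free → place at 5.
482 hashes to 8; 8 taken → place at 9.
855 hashes to 0; slot 0 is free → place at 0.
508 hashes to 8; 8,9 taken → place at 10.
157 hashes to 8; 8,9,10 taken → place at 11.
Table: [855, ∅, ∅, ∅, ∅, 825, ∅, ∅, 144, 482, 508, 157, ∅]
Lookup 996: h=9, probe 9,10,11,12 → slot 12 empty, not found.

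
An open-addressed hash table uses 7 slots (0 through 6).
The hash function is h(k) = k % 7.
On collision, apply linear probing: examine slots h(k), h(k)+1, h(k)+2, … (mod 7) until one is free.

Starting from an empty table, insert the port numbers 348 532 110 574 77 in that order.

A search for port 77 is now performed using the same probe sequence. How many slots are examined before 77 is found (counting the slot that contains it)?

348: h=5 -> slot 5
532: h=0 -> slot 0
110: h=5, probe 5,6 -> slot 6
574: h=0, probe 0,1 -> slot 1
77: h=0, probe 0,1,2 -> slot 2
Table: [532, 574, 77, ., ., 348, 110]
Lookup 77: h=0, probe 0,1,2 → found at 2.

3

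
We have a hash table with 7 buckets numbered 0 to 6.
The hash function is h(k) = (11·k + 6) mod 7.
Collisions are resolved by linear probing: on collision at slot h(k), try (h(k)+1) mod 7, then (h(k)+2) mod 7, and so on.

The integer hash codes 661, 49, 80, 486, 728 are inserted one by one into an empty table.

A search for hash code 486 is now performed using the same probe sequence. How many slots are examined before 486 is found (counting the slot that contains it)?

661: h=4 => slot 4
49: h=6 => slot 6
80: h=4, probe 4,5 => slot 5
486: h=4, probe 4,5,6,0 => slot 0
728: h=6, probe 6,0,1 => slot 1
Table: [486, 728, —, —, 661, 80, 49]
Lookup 486: h=4, probe 4,5,6,0 → found at 0.

4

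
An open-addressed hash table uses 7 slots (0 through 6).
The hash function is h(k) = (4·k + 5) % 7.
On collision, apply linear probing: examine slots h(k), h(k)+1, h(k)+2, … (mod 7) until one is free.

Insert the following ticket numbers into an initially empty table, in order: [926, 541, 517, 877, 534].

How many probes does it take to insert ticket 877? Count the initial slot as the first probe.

4

926 hashes to 6; slot 6 is free => place at 6.
541 hashes to 6; 6 taken => place at 0.
517 hashes to 1; slot 1 is free => place at 1.
877 hashes to 6; 6,0,1 taken => place at 2.
534 hashes to 6; 6,0,1,2 taken => place at 3.
Table: [541, 517, 877, 534, ., ., 926]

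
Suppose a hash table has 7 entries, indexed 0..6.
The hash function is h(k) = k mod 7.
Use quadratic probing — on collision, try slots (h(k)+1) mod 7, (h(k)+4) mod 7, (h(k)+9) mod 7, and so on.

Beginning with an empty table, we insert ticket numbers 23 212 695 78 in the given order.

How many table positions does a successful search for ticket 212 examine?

23: h=2 → slot 2
212: h=2, probe 2,3 → slot 3
695: h=2, probe 2,3,6 → slot 6
78: h=1 → slot 1
Table: [., 78, 23, 212, ., ., 695]
Lookup 212: h=2, probe 2,3 → found at 3.

2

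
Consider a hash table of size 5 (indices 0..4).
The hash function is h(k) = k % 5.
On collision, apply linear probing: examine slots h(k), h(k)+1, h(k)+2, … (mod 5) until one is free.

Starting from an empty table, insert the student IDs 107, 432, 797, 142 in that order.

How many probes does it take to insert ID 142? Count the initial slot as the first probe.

Insert 107: h=2, slot 2 empty => index 2.
Insert 432: h=2, slot 2 occupied => index 3.
Insert 797: h=2, slots 2,3 occupied => index 4.
Insert 142: h=2, slots 2,3,4 occupied => index 0.
Table: [142, ∅, 107, 432, 797]

4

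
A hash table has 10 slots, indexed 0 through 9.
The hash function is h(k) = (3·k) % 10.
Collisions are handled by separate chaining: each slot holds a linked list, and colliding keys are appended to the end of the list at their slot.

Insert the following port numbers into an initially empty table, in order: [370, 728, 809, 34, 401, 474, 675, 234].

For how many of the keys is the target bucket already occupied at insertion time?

Insert 370: h=0, bucket 0 empty -> new chain.
Insert 728: h=4, bucket 4 empty -> new chain.
Insert 809: h=7, bucket 7 empty -> new chain.
Insert 34: h=2, bucket 2 empty -> new chain.
Insert 401: h=3, bucket 3 empty -> new chain.
Insert 474: h=2, bucket 2 nonempty -> append to chain.
Insert 675: h=5, bucket 5 empty -> new chain.
Insert 234: h=2, bucket 2 nonempty -> append to chain.
Final buckets:
0: 370
1: _
2: 34 -> 474 -> 234
3: 401
4: 728
5: 675
6: _
7: 809
8: _
9: _

2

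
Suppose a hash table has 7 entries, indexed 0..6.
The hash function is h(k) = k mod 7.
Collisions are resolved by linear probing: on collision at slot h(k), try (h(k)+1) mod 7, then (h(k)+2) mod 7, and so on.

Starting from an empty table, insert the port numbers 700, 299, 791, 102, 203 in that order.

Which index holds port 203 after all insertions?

700 hashes to 0; slot 0 is free -> place at 0.
299 hashes to 5; slot 5 is free -> place at 5.
791 hashes to 0; 0 taken -> place at 1.
102 hashes to 4; slot 4 is free -> place at 4.
203 hashes to 0; 0,1 taken -> place at 2.
Table: [700, 791, 203, ., 102, 299, .]

2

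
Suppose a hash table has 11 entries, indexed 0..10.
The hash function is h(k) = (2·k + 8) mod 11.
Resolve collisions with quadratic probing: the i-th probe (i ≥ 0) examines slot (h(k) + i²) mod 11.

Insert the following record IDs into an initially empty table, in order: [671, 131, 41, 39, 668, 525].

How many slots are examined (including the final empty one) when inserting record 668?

2

671: h=8 -> slot 8
131: h=6 -> slot 6
41: h=2 -> slot 2
39: h=9 -> slot 9
668: h=2, probe 2,3 -> slot 3
525: h=2, probe 2,3,6,0 -> slot 0
Table: [525, ∅, 41, 668, ∅, ∅, 131, ∅, 671, 39, ∅]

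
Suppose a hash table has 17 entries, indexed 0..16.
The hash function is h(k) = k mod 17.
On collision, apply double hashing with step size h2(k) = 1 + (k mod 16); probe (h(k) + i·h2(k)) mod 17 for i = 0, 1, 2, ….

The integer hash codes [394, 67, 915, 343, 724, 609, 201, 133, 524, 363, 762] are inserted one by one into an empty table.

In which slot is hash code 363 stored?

13

Insert 394: h=3, slot 3 empty → index 3.
Insert 67: h=16, slot 16 empty → index 16.
Insert 915: h=14, slot 14 empty → index 14.
Insert 343: h=3, h2=8, slot 3 occupied → index 11.
Insert 724: h=10, slot 10 empty → index 10.
Insert 609: h=14, h2=2, slots 14,16 occupied → index 1.
Insert 201: h=14, h2=10, slot 14 occupied → index 7.
Insert 133: h=14, h2=6, slots 14,3 occupied → index 9.
Insert 524: h=14, h2=13, slots 14,10 occupied → index 6.
Insert 363: h=6, h2=12, slots 6,1 occupied → index 13.
Insert 762: h=14, h2=11, slot 14 occupied → index 8.
Table: [_, 609, _, 394, _, _, 524, 201, 762, 133, 724, 343, _, 363, 915, _, 67]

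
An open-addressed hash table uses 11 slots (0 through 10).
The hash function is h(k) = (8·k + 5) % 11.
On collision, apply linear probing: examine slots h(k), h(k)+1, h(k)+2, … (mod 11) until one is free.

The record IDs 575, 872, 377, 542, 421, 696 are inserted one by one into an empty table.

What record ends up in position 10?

542

575: h=7 → slot 7
872: h=7, probe 7,8 → slot 8
377: h=7, probe 7,8,9 → slot 9
542: h=7, probe 7,8,9,10 → slot 10
421: h=7, probe 7,8,9,10,0 → slot 0
696: h=7, probe 7,8,9,10,0,1 → slot 1
Table: [421, 696, _, _, _, _, _, 575, 872, 377, 542]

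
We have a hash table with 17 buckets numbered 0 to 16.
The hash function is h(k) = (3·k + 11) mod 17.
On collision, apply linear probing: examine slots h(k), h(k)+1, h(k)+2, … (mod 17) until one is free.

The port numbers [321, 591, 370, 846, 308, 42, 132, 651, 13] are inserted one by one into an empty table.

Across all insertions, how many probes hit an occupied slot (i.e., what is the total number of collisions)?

321 hashes to 5; slot 5 is free -> place at 5.
591 hashes to 16; slot 16 is free -> place at 16.
370 hashes to 16; 16 taken -> place at 0.
846 hashes to 16; 16,0 taken -> place at 1.
308 hashes to 0; 0,1 taken -> place at 2.
42 hashes to 1; 1,2 taken -> place at 3.
132 hashes to 16; 16,0,1,2,3 taken -> place at 4.
651 hashes to 9; slot 9 is free -> place at 9.
13 hashes to 16; 16,0,1,2,3,4,5 taken -> place at 6.
Table: [370, 846, 308, 42, 132, 321, 13, ∅, ∅, 651, ∅, ∅, ∅, ∅, ∅, ∅, 591]

19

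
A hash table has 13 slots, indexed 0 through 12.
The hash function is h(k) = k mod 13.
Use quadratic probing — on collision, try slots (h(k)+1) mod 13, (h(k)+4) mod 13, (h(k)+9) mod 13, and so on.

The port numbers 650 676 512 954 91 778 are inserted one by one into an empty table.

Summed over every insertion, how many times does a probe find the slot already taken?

Insert 650: h=0, slot 0 empty => index 0.
Insert 676: h=0, slot 0 occupied => index 1.
Insert 512: h=5, slot 5 empty => index 5.
Insert 954: h=5, slot 5 occupied => index 6.
Insert 91: h=0, slots 0,1 occupied => index 4.
Insert 778: h=11, slot 11 empty => index 11.
Table: [650, 676, ., ., 91, 512, 954, ., ., ., ., 778, .]

4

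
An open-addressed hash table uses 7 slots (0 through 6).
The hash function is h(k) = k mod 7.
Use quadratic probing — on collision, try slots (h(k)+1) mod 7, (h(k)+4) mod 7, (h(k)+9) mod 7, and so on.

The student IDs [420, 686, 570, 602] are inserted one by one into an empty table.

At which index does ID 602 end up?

4

420: h=0 -> slot 0
686: h=0, probe 0,1 -> slot 1
570: h=3 -> slot 3
602: h=0, probe 0,1,4 -> slot 4
Table: [420, 686, _, 570, 602, _, _]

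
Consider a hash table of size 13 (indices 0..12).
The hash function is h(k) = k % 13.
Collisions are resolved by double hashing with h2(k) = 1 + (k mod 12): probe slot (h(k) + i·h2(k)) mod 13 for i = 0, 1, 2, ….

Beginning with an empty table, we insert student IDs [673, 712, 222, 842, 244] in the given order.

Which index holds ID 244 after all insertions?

673: h=10 => slot 10
712: h=10, h2=5, probe 10,2 => slot 2
222: h=1 => slot 1
842: h=10, h2=3, probe 10,0 => slot 0
244: h=10, h2=5, probe 10,2,7 => slot 7
Table: [842, 222, 712, _, _, _, _, 244, _, _, 673, _, _]

7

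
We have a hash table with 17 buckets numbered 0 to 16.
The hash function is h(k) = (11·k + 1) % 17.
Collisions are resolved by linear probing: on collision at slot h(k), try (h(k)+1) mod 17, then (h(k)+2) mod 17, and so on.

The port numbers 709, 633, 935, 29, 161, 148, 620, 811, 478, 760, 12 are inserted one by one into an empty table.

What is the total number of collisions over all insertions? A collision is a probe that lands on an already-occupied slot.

18

709: h=14 => slot 14
633: h=11 => slot 11
935: h=1 => slot 1
29: h=14, probe 14,15 => slot 15
161: h=4 => slot 4
148: h=14, probe 14,15,16 => slot 16
620: h=4, probe 4,5 => slot 5
811: h=14, probe 14,15,16,0 => slot 0
478: h=6 => slot 6
760: h=14, probe 14,15,16,0,1,2 => slot 2
12: h=14, probe 14,15,16,0,1,2,3 => slot 3
Table: [811, 935, 760, 12, 161, 620, 478, _, _, _, _, 633, _, _, 709, 29, 148]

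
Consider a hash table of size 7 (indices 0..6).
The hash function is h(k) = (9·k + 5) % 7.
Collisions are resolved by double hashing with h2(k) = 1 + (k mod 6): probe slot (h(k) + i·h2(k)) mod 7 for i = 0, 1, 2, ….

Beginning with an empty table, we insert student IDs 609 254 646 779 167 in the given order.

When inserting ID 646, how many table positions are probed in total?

2

Insert 609: h=5, slot 5 empty → index 5.
Insert 254: h=2, slot 2 empty → index 2.
Insert 646: h=2, h2=5, slot 2 occupied → index 0.
Insert 779: h=2, h2=6, slot 2 occupied → index 1.
Insert 167: h=3, slot 3 empty → index 3.
Table: [646, 779, 254, 167, ., 609, .]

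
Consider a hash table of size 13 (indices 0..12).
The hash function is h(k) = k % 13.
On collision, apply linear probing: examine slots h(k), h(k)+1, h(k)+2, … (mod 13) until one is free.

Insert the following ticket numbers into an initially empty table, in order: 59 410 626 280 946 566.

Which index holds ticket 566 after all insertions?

59 hashes to 7; slot 7 is free → place at 7.
410 hashes to 7; 7 taken → place at 8.
626 hashes to 2; slot 2 is free → place at 2.
280 hashes to 7; 7,8 taken → place at 9.
946 hashes to 10; slot 10 is free → place at 10.
566 hashes to 7; 7,8,9,10 taken → place at 11.
Table: [., ., 626, ., ., ., ., 59, 410, 280, 946, 566, .]

11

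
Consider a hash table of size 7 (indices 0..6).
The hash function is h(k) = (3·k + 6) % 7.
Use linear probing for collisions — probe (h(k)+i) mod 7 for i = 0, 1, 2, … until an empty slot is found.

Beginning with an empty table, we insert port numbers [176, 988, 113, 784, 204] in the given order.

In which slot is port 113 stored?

176 hashes to 2; slot 2 is free => place at 2.
988 hashes to 2; 2 taken => place at 3.
113 hashes to 2; 2,3 taken => place at 4.
784 hashes to 6; slot 6 is free => place at 6.
204 hashes to 2; 2,3,4 taken => place at 5.
Table: [∅, ∅, 176, 988, 113, 204, 784]

4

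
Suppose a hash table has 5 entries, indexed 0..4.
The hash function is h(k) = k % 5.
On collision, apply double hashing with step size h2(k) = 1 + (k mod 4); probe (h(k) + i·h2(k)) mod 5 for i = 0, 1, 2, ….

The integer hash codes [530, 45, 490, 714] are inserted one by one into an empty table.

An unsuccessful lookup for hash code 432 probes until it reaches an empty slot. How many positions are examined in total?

5

530: h=0 -> slot 0
45: h=0, h2=2, probe 0,2 -> slot 2
490: h=0, h2=3, probe 0,3 -> slot 3
714: h=4 -> slot 4
Table: [530, ∅, 45, 490, 714]
Lookup 432: h=2, h2=1, probe 2,3,4,0,1 → slot 1 empty, not found.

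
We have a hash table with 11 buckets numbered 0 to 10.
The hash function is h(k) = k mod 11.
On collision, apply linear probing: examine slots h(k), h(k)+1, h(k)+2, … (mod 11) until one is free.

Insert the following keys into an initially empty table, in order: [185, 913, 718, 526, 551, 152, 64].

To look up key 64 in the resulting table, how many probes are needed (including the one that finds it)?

7

Insert 185: h=9, slot 9 empty => index 9.
Insert 913: h=0, slot 0 empty => index 0.
Insert 718: h=3, slot 3 empty => index 3.
Insert 526: h=9, slot 9 occupied => index 10.
Insert 551: h=1, slot 1 empty => index 1.
Insert 152: h=9, slots 9,10,0,1 occupied => index 2.
Insert 64: h=9, slots 9,10,0,1,2,3 occupied => index 4.
Table: [913, 551, 152, 718, 64, ∅, ∅, ∅, ∅, 185, 526]
Lookup 64: h=9, probe 9,10,0,1,2,3,4 → found at 4.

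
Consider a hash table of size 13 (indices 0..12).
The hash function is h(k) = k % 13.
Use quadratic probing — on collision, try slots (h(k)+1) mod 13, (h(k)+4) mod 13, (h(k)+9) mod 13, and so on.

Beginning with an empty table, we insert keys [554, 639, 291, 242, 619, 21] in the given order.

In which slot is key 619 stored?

554: h=8 → slot 8
639: h=2 → slot 2
291: h=5 → slot 5
242: h=8, probe 8,9 → slot 9
619: h=8, probe 8,9,12 → slot 12
21: h=8, probe 8,9,12,4 → slot 4
Table: [-, -, 639, -, 21, 291, -, -, 554, 242, -, -, 619]

12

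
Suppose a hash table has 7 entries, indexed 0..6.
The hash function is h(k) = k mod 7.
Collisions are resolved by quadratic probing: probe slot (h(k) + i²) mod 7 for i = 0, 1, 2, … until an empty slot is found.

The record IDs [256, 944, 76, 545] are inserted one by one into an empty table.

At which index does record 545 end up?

3

Insert 256: h=4, slot 4 empty → index 4.
Insert 944: h=6, slot 6 empty → index 6.
Insert 76: h=6, slot 6 occupied → index 0.
Insert 545: h=6, slots 6,0 occupied → index 3.
Table: [76, ., ., 545, 256, ., 944]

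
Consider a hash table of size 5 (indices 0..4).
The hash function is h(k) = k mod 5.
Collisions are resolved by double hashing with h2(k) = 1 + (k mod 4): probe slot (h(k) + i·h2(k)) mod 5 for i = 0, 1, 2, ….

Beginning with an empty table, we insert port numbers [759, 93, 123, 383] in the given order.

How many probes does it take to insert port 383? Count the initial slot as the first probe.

3

Insert 759: h=4, slot 4 empty → index 4.
Insert 93: h=3, slot 3 empty → index 3.
Insert 123: h=3, h2=4, slot 3 occupied → index 2.
Insert 383: h=3, h2=4, slots 3,2 occupied → index 1.
Table: [_, 383, 123, 93, 759]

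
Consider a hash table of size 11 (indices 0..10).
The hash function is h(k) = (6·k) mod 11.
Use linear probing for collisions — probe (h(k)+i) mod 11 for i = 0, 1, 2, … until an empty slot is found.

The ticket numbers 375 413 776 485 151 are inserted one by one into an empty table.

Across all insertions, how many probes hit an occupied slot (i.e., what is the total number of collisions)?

375: h=6 => slot 6
413: h=3 => slot 3
776: h=3, probe 3,4 => slot 4
485: h=6, probe 6,7 => slot 7
151: h=4, probe 4,5 => slot 5
Table: [∅, ∅, ∅, 413, 776, 151, 375, 485, ∅, ∅, ∅]

3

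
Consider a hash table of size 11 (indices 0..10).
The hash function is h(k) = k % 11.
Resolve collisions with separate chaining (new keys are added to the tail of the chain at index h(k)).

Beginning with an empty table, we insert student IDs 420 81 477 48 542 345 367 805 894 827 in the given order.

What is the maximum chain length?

420 → bucket 2
81 → bucket 4
477 → bucket 4 (collision)
48 → bucket 4 (collision)
542 → bucket 3
345 → bucket 4 (collision)
367 → bucket 4 (collision)
805 → bucket 2 (collision)
894 → bucket 3 (collision)
827 → bucket 2 (collision)
Final buckets:
0: —
1: —
2: 420 -> 805 -> 827
3: 542 -> 894
4: 81 -> 477 -> 48 -> 345 -> 367
5: —
6: —
7: —
8: —
9: —
10: —

5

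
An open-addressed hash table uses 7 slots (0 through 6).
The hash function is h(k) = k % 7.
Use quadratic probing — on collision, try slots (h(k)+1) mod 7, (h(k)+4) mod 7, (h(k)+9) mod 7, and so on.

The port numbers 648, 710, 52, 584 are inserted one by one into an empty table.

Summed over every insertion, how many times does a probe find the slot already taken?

5

Insert 648: h=4, slot 4 empty -> index 4.
Insert 710: h=3, slot 3 empty -> index 3.
Insert 52: h=3, slots 3,4 occupied -> index 0.
Insert 584: h=3, slots 3,4,0 occupied -> index 5.
Table: [52, -, -, 710, 648, 584, -]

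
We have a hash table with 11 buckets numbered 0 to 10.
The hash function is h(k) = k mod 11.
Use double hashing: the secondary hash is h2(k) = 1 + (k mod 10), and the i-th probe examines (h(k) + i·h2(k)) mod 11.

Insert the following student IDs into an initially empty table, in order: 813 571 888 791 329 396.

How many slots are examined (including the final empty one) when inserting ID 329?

2

813 hashes to 10; slot 10 is free → place at 10.
571 hashes to 10, h2=2; 10 taken → place at 1.
888 hashes to 8; slot 8 is free → place at 8.
791 hashes to 10, h2=2; 10,1 taken → place at 3.
329 hashes to 10, h2=10; 10 taken → place at 9.
396 hashes to 0; slot 0 is free → place at 0.
Table: [396, 571, ., 791, ., ., ., ., 888, 329, 813]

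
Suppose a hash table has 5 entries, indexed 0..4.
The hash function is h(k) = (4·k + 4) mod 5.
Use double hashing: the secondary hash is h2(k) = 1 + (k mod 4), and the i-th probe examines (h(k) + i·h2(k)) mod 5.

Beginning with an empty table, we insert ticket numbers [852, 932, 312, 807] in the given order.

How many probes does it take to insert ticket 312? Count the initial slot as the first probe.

852: h=2 -> slot 2
932: h=2, h2=1, probe 2,3 -> slot 3
312: h=2, h2=1, probe 2,3,4 -> slot 4
807: h=2, h2=4, probe 2,1 -> slot 1
Table: [_, 807, 852, 932, 312]

3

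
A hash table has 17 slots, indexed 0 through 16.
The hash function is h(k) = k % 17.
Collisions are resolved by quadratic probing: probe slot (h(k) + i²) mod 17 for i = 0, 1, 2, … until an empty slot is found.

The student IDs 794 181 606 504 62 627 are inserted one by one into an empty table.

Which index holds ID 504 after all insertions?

794 hashes to 12; slot 12 is free → place at 12.
181 hashes to 11; slot 11 is free → place at 11.
606 hashes to 11; 11,12 taken → place at 15.
504 hashes to 11; 11,12,15 taken → place at 3.
62 hashes to 11; 11,12,15,3 taken → place at 10.
627 hashes to 15; 15 taken → place at 16.
Table: [., ., ., 504, ., ., ., ., ., ., 62, 181, 794, ., ., 606, 627]

3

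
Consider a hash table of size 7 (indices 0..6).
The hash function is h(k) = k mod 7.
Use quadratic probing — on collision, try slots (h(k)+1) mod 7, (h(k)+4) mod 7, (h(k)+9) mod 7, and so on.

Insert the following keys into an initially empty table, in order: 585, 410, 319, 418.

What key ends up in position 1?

Insert 585: h=4, slot 4 empty → index 4.
Insert 410: h=4, slot 4 occupied → index 5.
Insert 319: h=4, slots 4,5 occupied → index 1.
Insert 418: h=5, slot 5 occupied → index 6.
Table: [—, 319, —, —, 585, 410, 418]

319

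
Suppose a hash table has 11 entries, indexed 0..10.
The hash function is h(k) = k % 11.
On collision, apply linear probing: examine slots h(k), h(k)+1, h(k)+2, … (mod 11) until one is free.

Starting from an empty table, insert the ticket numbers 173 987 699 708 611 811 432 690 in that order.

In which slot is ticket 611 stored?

7

173: h=8 → slot 8
987: h=8, probe 8,9 → slot 9
699: h=6 → slot 6
708: h=4 → slot 4
611: h=6, probe 6,7 → slot 7
811: h=8, probe 8,9,10 → slot 10
432: h=3 → slot 3
690: h=8, probe 8,9,10,0 → slot 0
Table: [690, ., ., 432, 708, ., 699, 611, 173, 987, 811]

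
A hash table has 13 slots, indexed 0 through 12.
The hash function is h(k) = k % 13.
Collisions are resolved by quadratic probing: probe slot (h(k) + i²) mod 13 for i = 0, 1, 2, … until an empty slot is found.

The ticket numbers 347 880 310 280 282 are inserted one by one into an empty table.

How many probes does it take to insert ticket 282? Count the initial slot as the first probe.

347 hashes to 9; slot 9 is free => place at 9.
880 hashes to 9; 9 taken => place at 10.
310 hashes to 11; slot 11 is free => place at 11.
280 hashes to 7; slot 7 is free => place at 7.
282 hashes to 9; 9,10 taken => place at 0.
Table: [282, ., ., ., ., ., ., 280, ., 347, 880, 310, .]

3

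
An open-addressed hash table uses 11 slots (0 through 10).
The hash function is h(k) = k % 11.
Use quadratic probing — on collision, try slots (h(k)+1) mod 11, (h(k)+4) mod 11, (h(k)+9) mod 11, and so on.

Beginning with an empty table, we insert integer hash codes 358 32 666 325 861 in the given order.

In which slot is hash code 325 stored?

358: h=6 -> slot 6
32: h=10 -> slot 10
666: h=6, probe 6,7 -> slot 7
325: h=6, probe 6,7,10,4 -> slot 4
861: h=3 -> slot 3
Table: [., ., ., 861, 325, ., 358, 666, ., ., 32]

4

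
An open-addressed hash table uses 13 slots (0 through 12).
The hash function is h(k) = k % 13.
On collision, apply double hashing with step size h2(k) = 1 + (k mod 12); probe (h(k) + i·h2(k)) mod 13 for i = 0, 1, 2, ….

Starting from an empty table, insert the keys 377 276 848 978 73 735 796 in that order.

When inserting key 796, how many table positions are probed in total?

4

Insert 377: h=0, slot 0 empty → index 0.
Insert 276: h=3, slot 3 empty → index 3.
Insert 848: h=3, h2=9, slot 3 occupied → index 12.
Insert 978: h=3, h2=7, slot 3 occupied → index 10.
Insert 73: h=8, slot 8 empty → index 8.
Insert 735: h=7, slot 7 empty → index 7.
Insert 796: h=3, h2=5, slots 3,8,0 occupied → index 5.
Table: [377, _, _, 276, _, 796, _, 735, 73, _, 978, _, 848]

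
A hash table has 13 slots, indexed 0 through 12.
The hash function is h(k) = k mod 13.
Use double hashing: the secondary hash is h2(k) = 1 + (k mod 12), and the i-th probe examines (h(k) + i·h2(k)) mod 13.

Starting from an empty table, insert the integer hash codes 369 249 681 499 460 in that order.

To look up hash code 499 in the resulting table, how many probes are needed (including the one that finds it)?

2

369: h=5 => slot 5
249: h=2 => slot 2
681: h=5, h2=10, probe 5,2,12 => slot 12
499: h=5, h2=8, probe 5,0 => slot 0
460: h=5, h2=5, probe 5,10 => slot 10
Table: [499, _, 249, _, _, 369, _, _, _, _, 460, _, 681]
Lookup 499: h=5, h2=8, probe 5,0 → found at 0.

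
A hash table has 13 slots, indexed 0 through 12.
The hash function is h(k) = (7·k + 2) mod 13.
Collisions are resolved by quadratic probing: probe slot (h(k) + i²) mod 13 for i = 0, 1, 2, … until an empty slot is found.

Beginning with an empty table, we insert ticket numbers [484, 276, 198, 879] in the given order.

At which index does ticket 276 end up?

Insert 484: h=10, slot 10 empty => index 10.
Insert 276: h=10, slot 10 occupied => index 11.
Insert 198: h=10, slots 10,11 occupied => index 1.
Insert 879: h=6, slot 6 empty => index 6.
Table: [—, 198, —, —, —, —, 879, —, —, —, 484, 276, —]

11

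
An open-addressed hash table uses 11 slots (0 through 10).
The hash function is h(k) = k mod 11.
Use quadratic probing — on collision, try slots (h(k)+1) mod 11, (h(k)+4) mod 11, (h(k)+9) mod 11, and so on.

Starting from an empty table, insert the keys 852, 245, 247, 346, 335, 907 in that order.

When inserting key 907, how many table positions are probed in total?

6

Insert 852: h=5, slot 5 empty → index 5.
Insert 245: h=3, slot 3 empty → index 3.
Insert 247: h=5, slot 5 occupied → index 6.
Insert 346: h=5, slots 5,6 occupied → index 9.
Insert 335: h=5, slots 5,6,9,3 occupied → index 10.
Insert 907: h=5, slots 5,6,9,3,10 occupied → index 8.
Table: [—, —, —, 245, —, 852, 247, —, 907, 346, 335]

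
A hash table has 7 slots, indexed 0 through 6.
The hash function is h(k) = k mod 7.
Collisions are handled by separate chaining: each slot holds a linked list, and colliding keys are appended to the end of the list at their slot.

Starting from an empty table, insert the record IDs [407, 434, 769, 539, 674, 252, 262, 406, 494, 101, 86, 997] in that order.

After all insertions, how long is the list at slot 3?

3

Insert 407: h=1, bucket 1 empty -> new chain.
Insert 434: h=0, bucket 0 empty -> new chain.
Insert 769: h=6, bucket 6 empty -> new chain.
Insert 539: h=0, bucket 0 nonempty -> append to chain.
Insert 674: h=2, bucket 2 empty -> new chain.
Insert 252: h=0, bucket 0 nonempty -> append to chain.
Insert 262: h=3, bucket 3 empty -> new chain.
Insert 406: h=0, bucket 0 nonempty -> append to chain.
Insert 494: h=4, bucket 4 empty -> new chain.
Insert 101: h=3, bucket 3 nonempty -> append to chain.
Insert 86: h=2, bucket 2 nonempty -> append to chain.
Insert 997: h=3, bucket 3 nonempty -> append to chain.
Final buckets:
0: 434 -> 539 -> 252 -> 406
1: 407
2: 674 -> 86
3: 262 -> 101 -> 997
4: 494
5: —
6: 769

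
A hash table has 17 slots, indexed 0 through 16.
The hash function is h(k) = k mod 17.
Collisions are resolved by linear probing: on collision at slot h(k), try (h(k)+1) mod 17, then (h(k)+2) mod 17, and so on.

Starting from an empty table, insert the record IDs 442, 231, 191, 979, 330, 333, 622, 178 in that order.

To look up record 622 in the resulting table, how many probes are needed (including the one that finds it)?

Insert 442: h=0, slot 0 empty => index 0.
Insert 231: h=10, slot 10 empty => index 10.
Insert 191: h=4, slot 4 empty => index 4.
Insert 979: h=10, slot 10 occupied => index 11.
Insert 330: h=7, slot 7 empty => index 7.
Insert 333: h=10, slots 10,11 occupied => index 12.
Insert 622: h=10, slots 10,11,12 occupied => index 13.
Insert 178: h=8, slot 8 empty => index 8.
Table: [442, _, _, _, 191, _, _, 330, 178, _, 231, 979, 333, 622, _, _, _]
Lookup 622: h=10, probe 10,11,12,13 → found at 13.

4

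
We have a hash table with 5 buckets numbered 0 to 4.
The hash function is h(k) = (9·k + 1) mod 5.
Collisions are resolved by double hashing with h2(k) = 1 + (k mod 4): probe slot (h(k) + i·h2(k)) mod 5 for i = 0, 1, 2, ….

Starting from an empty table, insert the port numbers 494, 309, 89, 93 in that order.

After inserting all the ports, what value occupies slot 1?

89

494 hashes to 2; slot 2 is free -> place at 2.
309 hashes to 2, h2=2; 2 taken -> place at 4.
89 hashes to 2, h2=2; 2,4 taken -> place at 1.
93 hashes to 3; slot 3 is free -> place at 3.
Table: [_, 89, 494, 93, 309]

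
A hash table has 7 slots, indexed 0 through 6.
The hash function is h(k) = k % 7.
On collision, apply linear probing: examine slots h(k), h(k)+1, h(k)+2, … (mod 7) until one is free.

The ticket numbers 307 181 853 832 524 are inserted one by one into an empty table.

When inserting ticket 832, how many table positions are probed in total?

307 hashes to 6; slot 6 is free -> place at 6.
181 hashes to 6; 6 taken -> place at 0.
853 hashes to 6; 6,0 taken -> place at 1.
832 hashes to 6; 6,0,1 taken -> place at 2.
524 hashes to 6; 6,0,1,2 taken -> place at 3.
Table: [181, 853, 832, 524, ∅, ∅, 307]

4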